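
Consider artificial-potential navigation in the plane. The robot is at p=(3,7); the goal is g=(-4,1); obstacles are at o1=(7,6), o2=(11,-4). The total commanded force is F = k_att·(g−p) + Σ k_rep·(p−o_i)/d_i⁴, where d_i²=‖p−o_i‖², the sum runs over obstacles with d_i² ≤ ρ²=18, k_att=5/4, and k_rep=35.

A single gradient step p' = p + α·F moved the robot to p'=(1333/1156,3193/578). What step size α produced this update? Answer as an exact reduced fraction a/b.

F_att = 5/4·(g−p) = 5/4·(-7,-6) = (-8.7500,-7.5000)
o1: d²=17 ≤ ρ²=18; F_rep = 35·(-4,1)/17² = (-0.4844,0.1211)
o2: d²=185 > ρ²=18 → inactive
F = F_att + ΣF_rep = (-9.2344,-7.3789)
Δp = p'−p = (-1.8469,-1.4758); α = Δx/Fx = (-2135/1156) / (-10675/1156) = 1/5
check: Δy/Fy = (-853/578) / (-4265/578) = 1/5 ✓

α = 1/5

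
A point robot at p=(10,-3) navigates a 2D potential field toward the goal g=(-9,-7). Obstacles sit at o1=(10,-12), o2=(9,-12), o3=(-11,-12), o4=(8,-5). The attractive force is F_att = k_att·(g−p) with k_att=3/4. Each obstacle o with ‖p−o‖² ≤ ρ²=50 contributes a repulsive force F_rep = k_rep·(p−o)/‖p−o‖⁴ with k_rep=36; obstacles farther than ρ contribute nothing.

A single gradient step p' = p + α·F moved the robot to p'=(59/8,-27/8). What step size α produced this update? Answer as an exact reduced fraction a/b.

α = 1/5

F_att = 3/4·(g−p) = 3/4·(-19,-4) = (-14.2500,-3.0000)
o1: d²=81 > ρ²=50 → inactive
o2: d²=82 > ρ²=50 → inactive
o3: d²=522 > ρ²=50 → inactive
o4: d²=8 ≤ ρ²=50; F_rep = 36·(2,2)/8² = (1.1250,1.1250)
F = F_att + ΣF_rep = (-13.1250,-1.8750)
Δp = p'−p = (-2.6250,-0.3750); α = Δx/Fx = (-21/8) / (-105/8) = 1/5
check: Δy/Fy = (-3/8) / (-15/8) = 1/5 ✓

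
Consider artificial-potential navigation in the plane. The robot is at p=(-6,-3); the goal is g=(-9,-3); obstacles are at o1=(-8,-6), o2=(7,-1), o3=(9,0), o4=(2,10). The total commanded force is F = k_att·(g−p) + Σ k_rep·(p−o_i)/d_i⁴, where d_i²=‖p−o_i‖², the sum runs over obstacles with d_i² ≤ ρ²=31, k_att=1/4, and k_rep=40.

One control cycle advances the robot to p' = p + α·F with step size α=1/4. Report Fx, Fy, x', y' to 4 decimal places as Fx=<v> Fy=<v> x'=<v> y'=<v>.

F_att = 1/4·(g−p) = 1/4·(-3,0) = (-0.7500,0.0000)
o1: d²=13 ≤ ρ²=31; F_rep = 40·(2,3)/13² = (0.4734,0.7101)
o2: d²=173 > ρ²=31 → inactive
o3: d²=234 > ρ²=31 → inactive
o4: d²=233 > ρ²=31 → inactive
F = F_att + ΣF_rep = (-0.2766,0.7101)
p' = p + 1/4·F = (-6.0692,-2.8225)

Fx=-0.2766 Fy=0.7101 x'=-6.0692 y'=-2.8225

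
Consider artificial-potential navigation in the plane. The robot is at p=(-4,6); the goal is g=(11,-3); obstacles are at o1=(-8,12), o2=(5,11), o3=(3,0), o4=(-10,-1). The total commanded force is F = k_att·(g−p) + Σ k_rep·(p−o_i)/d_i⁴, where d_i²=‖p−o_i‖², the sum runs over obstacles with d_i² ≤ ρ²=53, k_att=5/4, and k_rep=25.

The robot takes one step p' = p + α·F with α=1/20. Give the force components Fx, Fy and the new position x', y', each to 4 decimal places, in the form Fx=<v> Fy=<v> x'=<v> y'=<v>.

Fx=18.7870 Fy=-11.3055 x'=-3.0607 y'=5.4347

F_att = 5/4·(g−p) = 5/4·(15,-9) = (18.7500,-11.2500)
o1: d²=52 ≤ ρ²=53; F_rep = 25·(4,-6)/52² = (0.0370,-0.0555)
o2: d²=106 > ρ²=53 → inactive
o3: d²=85 > ρ²=53 → inactive
o4: d²=85 > ρ²=53 → inactive
F = F_att + ΣF_rep = (18.7870,-11.3055)
p' = p + 1/20·F = (-3.0607,5.4347)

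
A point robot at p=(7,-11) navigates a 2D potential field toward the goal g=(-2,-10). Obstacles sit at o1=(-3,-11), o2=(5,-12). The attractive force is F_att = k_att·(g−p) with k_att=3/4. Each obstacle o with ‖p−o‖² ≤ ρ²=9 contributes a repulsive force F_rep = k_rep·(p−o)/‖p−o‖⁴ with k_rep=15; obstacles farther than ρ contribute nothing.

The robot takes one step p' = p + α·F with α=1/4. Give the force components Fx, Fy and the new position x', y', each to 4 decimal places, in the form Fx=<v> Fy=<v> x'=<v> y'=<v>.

Fx=-5.5500 Fy=1.3500 x'=5.6125 y'=-10.6625

F_att = 3/4·(g−p) = 3/4·(-9,1) = (-6.7500,0.7500)
o1: d²=100 > ρ²=9 → inactive
o2: d²=5 ≤ ρ²=9; F_rep = 15·(2,1)/5² = (1.2000,0.6000)
F = F_att + ΣF_rep = (-5.5500,1.3500)
p' = p + 1/4·F = (5.6125,-10.6625)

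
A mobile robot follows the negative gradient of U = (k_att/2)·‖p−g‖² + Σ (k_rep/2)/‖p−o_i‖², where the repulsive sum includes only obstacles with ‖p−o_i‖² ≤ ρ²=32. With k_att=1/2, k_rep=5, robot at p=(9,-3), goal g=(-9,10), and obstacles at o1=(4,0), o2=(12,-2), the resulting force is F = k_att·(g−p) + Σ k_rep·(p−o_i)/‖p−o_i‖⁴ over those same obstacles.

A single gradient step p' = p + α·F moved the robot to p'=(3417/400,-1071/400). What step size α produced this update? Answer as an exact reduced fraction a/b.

F_att = 1/2·(g−p) = 1/2·(-18,13) = (-9.0000,6.5000)
o1: d²=34 > ρ²=32 → inactive
o2: d²=10 ≤ ρ²=32; F_rep = 5·(-3,-1)/10² = (-0.1500,-0.0500)
F = F_att + ΣF_rep = (-9.1500,6.4500)
Δp = p'−p = (-0.4575,0.3225); α = Δx/Fx = (-183/400) / (-183/20) = 1/20
check: Δy/Fy = (129/400) / (129/20) = 1/20 ✓

α = 1/20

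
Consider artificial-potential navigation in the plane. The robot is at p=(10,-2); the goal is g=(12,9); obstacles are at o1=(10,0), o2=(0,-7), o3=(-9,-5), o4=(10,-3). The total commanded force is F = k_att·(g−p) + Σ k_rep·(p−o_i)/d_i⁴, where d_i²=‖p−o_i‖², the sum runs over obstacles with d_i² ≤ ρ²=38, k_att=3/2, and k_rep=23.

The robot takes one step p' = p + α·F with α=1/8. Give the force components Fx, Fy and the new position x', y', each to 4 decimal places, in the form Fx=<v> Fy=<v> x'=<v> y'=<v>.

Fx=3.0000 Fy=36.6250 x'=10.3750 y'=2.5781

F_att = 3/2·(g−p) = 3/2·(2,11) = (3.0000,16.5000)
o1: d²=4 ≤ ρ²=38; F_rep = 23·(0,-2)/4² = (0.0000,-2.8750)
o2: d²=125 > ρ²=38 → inactive
o3: d²=370 > ρ²=38 → inactive
o4: d²=1 ≤ ρ²=38; F_rep = 23·(0,1)/1² = (0.0000,23.0000)
F = F_att + ΣF_rep = (3.0000,36.6250)
p' = p + 1/8·F = (10.3750,2.5781)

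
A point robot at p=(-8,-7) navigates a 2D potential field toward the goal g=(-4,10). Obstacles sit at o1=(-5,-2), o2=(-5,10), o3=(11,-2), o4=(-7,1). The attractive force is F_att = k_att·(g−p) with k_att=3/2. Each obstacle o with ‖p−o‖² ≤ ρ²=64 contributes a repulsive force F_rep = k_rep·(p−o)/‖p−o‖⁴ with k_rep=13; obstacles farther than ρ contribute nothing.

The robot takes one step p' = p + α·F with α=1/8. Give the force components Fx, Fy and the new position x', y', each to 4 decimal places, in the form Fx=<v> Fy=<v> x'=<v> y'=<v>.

Fx=5.9663 Fy=25.4438 x'=-7.2542 y'=-3.8195

F_att = 3/2·(g−p) = 3/2·(4,17) = (6.0000,25.5000)
o1: d²=34 ≤ ρ²=64; F_rep = 13·(-3,-5)/34² = (-0.0337,-0.0562)
o2: d²=298 > ρ²=64 → inactive
o3: d²=386 > ρ²=64 → inactive
o4: d²=65 > ρ²=64 → inactive
F = F_att + ΣF_rep = (5.9663,25.4438)
p' = p + 1/8·F = (-7.2542,-3.8195)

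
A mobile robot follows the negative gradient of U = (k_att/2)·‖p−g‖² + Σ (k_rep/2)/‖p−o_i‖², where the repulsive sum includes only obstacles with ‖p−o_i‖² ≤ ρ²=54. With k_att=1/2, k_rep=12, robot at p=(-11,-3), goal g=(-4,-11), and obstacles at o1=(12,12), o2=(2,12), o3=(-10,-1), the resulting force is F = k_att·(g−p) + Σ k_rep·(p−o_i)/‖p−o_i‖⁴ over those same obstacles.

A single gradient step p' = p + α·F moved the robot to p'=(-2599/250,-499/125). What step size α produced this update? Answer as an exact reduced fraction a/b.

F_att = 1/2·(g−p) = 1/2·(7,-8) = (3.5000,-4.0000)
o1: d²=754 > ρ²=54 → inactive
o2: d²=394 > ρ²=54 → inactive
o3: d²=5 ≤ ρ²=54; F_rep = 12·(-1,-2)/5² = (-0.4800,-0.9600)
F = F_att + ΣF_rep = (3.0200,-4.9600)
Δp = p'−p = (0.6040,-0.9920); α = Δx/Fx = (151/250) / (151/50) = 1/5
check: Δy/Fy = (-124/125) / (-124/25) = 1/5 ✓

α = 1/5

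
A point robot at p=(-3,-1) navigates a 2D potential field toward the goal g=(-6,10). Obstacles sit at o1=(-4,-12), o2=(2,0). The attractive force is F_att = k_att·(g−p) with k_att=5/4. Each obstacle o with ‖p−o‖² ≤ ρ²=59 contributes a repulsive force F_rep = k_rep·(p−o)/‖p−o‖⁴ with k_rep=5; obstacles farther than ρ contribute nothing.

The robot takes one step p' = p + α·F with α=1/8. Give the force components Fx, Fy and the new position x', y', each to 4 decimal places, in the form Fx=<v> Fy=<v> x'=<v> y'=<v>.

Fx=-3.7870 Fy=13.7426 x'=-3.4734 y'=0.7178

F_att = 5/4·(g−p) = 5/4·(-3,11) = (-3.7500,13.7500)
o1: d²=122 > ρ²=59 → inactive
o2: d²=26 ≤ ρ²=59; F_rep = 5·(-5,-1)/26² = (-0.0370,-0.0074)
F = F_att + ΣF_rep = (-3.7870,13.7426)
p' = p + 1/8·F = (-3.4734,0.7178)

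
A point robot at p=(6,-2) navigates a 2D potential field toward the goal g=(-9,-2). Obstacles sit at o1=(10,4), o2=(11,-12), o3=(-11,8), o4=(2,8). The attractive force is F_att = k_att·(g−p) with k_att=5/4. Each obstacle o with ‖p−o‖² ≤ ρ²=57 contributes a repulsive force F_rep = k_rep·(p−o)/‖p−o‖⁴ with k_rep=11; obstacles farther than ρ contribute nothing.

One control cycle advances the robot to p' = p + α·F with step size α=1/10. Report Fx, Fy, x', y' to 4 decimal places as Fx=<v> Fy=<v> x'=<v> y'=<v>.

Fx=-18.7663 Fy=-0.0244 x'=4.1234 y'=-2.0024

F_att = 5/4·(g−p) = 5/4·(-15,0) = (-18.7500,0.0000)
o1: d²=52 ≤ ρ²=57; F_rep = 11·(-4,-6)/52² = (-0.0163,-0.0244)
o2: d²=125 > ρ²=57 → inactive
o3: d²=389 > ρ²=57 → inactive
o4: d²=116 > ρ²=57 → inactive
F = F_att + ΣF_rep = (-18.7663,-0.0244)
p' = p + 1/10·F = (4.1234,-2.0024)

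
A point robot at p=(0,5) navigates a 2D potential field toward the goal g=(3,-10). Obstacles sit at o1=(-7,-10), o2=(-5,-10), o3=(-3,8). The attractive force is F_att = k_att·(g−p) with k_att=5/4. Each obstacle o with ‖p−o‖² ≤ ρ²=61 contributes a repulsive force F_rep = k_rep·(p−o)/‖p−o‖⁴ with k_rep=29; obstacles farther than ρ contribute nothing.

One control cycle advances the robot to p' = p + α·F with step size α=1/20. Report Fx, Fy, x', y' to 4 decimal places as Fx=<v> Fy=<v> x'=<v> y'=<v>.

F_att = 5/4·(g−p) = 5/4·(3,-15) = (3.7500,-18.7500)
o1: d²=274 > ρ²=61 → inactive
o2: d²=250 > ρ²=61 → inactive
o3: d²=18 ≤ ρ²=61; F_rep = 29·(3,-3)/18² = (0.2685,-0.2685)
F = F_att + ΣF_rep = (4.0185,-19.0185)
p' = p + 1/20·F = (0.2009,4.0491)

Fx=4.0185 Fy=-19.0185 x'=0.2009 y'=4.0491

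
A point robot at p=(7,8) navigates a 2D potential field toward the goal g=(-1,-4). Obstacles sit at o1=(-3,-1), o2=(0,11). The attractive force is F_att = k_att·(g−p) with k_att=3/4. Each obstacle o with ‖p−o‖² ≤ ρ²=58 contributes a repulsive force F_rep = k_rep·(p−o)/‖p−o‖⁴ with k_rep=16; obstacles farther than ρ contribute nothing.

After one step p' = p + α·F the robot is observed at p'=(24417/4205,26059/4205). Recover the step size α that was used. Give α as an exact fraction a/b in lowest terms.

F_att = 3/4·(g−p) = 3/4·(-8,-12) = (-6.0000,-9.0000)
o1: d²=181 > ρ²=58 → inactive
o2: d²=58 ≤ ρ²=58; F_rep = 16·(7,-3)/58² = (0.0333,-0.0143)
F = F_att + ΣF_rep = (-5.9667,-9.0143)
Δp = p'−p = (-1.1933,-1.8029); α = Δx/Fx = (-5018/4205) / (-5018/841) = 1/5
check: Δy/Fy = (-7581/4205) / (-7581/841) = 1/5 ✓

α = 1/5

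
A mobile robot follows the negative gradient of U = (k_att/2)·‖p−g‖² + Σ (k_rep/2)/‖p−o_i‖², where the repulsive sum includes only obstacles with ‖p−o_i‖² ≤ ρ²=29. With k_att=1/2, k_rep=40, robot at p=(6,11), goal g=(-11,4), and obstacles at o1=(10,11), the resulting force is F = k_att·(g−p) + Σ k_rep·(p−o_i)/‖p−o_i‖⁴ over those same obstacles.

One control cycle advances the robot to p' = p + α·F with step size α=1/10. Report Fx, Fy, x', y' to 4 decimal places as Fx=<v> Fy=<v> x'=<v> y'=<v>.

F_att = 1/2·(g−p) = 1/2·(-17,-7) = (-8.5000,-3.5000)
o1: d²=16 ≤ ρ²=29; F_rep = 40·(-4,0)/16² = (-0.6250,0.0000)
F = F_att + ΣF_rep = (-9.1250,-3.5000)
p' = p + 1/10·F = (5.0875,10.6500)

Fx=-9.1250 Fy=-3.5000 x'=5.0875 y'=10.6500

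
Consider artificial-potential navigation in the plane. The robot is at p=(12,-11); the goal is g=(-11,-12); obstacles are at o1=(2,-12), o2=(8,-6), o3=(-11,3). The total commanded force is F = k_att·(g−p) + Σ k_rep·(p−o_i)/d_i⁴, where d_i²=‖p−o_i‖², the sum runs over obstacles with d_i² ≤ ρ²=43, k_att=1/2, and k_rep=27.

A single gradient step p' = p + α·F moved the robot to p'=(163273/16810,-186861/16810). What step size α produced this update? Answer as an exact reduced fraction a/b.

α = 1/5

F_att = 1/2·(g−p) = 1/2·(-23,-1) = (-11.5000,-0.5000)
o1: d²=101 > ρ²=43 → inactive
o2: d²=41 ≤ ρ²=43; F_rep = 27·(4,-5)/41² = (0.0642,-0.0803)
o3: d²=725 > ρ²=43 → inactive
F = F_att + ΣF_rep = (-11.4358,-0.5803)
Δp = p'−p = (-2.2872,-0.1161); α = Δx/Fx = (-38447/16810) / (-38447/3362) = 1/5
check: Δy/Fy = (-1951/16810) / (-1951/3362) = 1/5 ✓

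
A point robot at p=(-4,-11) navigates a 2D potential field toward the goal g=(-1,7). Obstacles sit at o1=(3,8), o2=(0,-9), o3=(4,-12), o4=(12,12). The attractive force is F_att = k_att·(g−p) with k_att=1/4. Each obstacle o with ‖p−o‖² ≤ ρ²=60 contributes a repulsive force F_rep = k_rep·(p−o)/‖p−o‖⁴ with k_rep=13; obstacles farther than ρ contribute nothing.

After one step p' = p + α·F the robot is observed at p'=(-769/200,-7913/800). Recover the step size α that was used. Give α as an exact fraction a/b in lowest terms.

α = 1/4

F_att = 1/4·(g−p) = 1/4·(3,18) = (0.7500,4.5000)
o1: d²=410 > ρ²=60 → inactive
o2: d²=20 ≤ ρ²=60; F_rep = 13·(-4,-2)/20² = (-0.1300,-0.0650)
o3: d²=65 > ρ²=60 → inactive
o4: d²=785 > ρ²=60 → inactive
F = F_att + ΣF_rep = (0.6200,4.4350)
Δp = p'−p = (0.1550,1.1087); α = Δx/Fx = (31/200) / (31/50) = 1/4
check: Δy/Fy = (887/800) / (887/200) = 1/4 ✓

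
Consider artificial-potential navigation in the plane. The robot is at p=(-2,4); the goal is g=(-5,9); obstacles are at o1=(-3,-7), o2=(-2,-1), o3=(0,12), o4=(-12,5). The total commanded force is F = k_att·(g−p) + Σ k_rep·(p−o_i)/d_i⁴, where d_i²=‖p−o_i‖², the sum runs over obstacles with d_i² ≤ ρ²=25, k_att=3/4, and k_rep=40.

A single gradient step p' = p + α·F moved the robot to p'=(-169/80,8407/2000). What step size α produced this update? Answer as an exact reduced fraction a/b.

F_att = 3/4·(g−p) = 3/4·(-3,5) = (-2.2500,3.7500)
o1: d²=122 > ρ²=25 → inactive
o2: d²=25 ≤ ρ²=25; F_rep = 40·(0,5)/25² = (0.0000,0.3200)
o3: d²=68 > ρ²=25 → inactive
o4: d²=101 > ρ²=25 → inactive
F = F_att + ΣF_rep = (-2.2500,4.0700)
Δp = p'−p = (-0.1125,0.2035); α = Δx/Fx = (-9/80) / (-9/4) = 1/20
check: Δy/Fy = (407/2000) / (407/100) = 1/20 ✓

α = 1/20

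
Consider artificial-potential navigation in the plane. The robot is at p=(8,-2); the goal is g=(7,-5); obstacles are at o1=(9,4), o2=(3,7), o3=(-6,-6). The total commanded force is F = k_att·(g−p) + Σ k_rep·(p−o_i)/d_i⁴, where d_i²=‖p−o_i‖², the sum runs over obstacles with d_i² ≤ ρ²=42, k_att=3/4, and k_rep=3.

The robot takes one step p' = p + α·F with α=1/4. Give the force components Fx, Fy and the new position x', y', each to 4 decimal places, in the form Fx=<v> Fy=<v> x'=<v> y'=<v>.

Fx=-0.7522 Fy=-2.2631 x'=7.8120 y'=-2.5658

F_att = 3/4·(g−p) = 3/4·(-1,-3) = (-0.7500,-2.2500)
o1: d²=37 ≤ ρ²=42; F_rep = 3·(-1,-6)/37² = (-0.0022,-0.0131)
o2: d²=106 > ρ²=42 → inactive
o3: d²=212 > ρ²=42 → inactive
F = F_att + ΣF_rep = (-0.7522,-2.2631)
p' = p + 1/4·F = (7.8120,-2.5658)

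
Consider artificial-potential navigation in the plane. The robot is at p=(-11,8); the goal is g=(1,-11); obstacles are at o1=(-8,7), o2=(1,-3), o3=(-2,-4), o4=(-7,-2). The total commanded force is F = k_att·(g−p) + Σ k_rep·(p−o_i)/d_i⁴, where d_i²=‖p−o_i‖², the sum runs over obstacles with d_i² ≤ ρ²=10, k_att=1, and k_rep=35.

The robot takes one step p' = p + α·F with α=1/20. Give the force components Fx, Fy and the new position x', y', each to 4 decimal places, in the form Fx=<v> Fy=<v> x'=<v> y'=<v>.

F_att = 1·(g−p) = 1·(12,-19) = (12.0000,-19.0000)
o1: d²=10 ≤ ρ²=10; F_rep = 35·(-3,1)/10² = (-1.0500,0.3500)
o2: d²=265 > ρ²=10 → inactive
o3: d²=225 > ρ²=10 → inactive
o4: d²=116 > ρ²=10 → inactive
F = F_att + ΣF_rep = (10.9500,-18.6500)
p' = p + 1/20·F = (-10.4525,7.0675)

Fx=10.9500 Fy=-18.6500 x'=-10.4525 y'=7.0675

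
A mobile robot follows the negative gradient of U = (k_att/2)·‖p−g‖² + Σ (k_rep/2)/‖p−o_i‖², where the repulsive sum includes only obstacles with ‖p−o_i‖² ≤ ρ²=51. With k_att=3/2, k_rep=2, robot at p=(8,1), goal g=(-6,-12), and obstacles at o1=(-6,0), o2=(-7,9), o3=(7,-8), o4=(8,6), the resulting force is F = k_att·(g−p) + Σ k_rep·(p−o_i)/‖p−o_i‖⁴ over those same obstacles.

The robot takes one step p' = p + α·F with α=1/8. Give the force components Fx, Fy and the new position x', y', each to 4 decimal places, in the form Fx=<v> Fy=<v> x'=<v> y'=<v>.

Fx=-21.0000 Fy=-19.5160 x'=5.3750 y'=-1.4395

F_att = 3/2·(g−p) = 3/2·(-14,-13) = (-21.0000,-19.5000)
o1: d²=197 > ρ²=51 → inactive
o2: d²=289 > ρ²=51 → inactive
o3: d²=82 > ρ²=51 → inactive
o4: d²=25 ≤ ρ²=51; F_rep = 2·(0,-5)/25² = (0.0000,-0.0160)
F = F_att + ΣF_rep = (-21.0000,-19.5160)
p' = p + 1/8·F = (5.3750,-1.4395)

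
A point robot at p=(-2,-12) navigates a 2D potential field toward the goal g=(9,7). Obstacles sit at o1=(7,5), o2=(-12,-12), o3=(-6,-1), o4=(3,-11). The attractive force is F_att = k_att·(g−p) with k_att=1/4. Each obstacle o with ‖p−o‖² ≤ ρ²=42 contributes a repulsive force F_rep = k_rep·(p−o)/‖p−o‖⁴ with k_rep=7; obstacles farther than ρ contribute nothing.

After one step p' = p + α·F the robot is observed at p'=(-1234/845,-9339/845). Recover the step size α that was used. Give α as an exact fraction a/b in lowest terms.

α = 1/5

F_att = 1/4·(g−p) = 1/4·(11,19) = (2.7500,4.7500)
o1: d²=370 > ρ²=42 → inactive
o2: d²=100 > ρ²=42 → inactive
o3: d²=137 > ρ²=42 → inactive
o4: d²=26 ≤ ρ²=42; F_rep = 7·(-5,-1)/26² = (-0.0518,-0.0104)
F = F_att + ΣF_rep = (2.6982,4.7396)
Δp = p'−p = (0.5396,0.9479); α = Δx/Fx = (456/845) / (456/169) = 1/5
check: Δy/Fy = (801/845) / (801/169) = 1/5 ✓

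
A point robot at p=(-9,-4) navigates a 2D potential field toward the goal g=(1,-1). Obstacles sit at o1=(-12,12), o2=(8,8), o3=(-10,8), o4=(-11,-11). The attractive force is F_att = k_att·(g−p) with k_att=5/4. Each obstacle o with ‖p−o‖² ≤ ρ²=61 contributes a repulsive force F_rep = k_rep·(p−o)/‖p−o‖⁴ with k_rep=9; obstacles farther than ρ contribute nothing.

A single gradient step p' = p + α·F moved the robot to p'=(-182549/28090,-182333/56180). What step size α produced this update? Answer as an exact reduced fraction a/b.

α = 1/5

F_att = 5/4·(g−p) = 5/4·(10,3) = (12.5000,3.7500)
o1: d²=265 > ρ²=61 → inactive
o2: d²=433 > ρ²=61 → inactive
o3: d²=145 > ρ²=61 → inactive
o4: d²=53 ≤ ρ²=61; F_rep = 9·(2,7)/53² = (0.0064,0.0224)
F = F_att + ΣF_rep = (12.5064,3.7724)
Δp = p'−p = (2.5013,0.7545); α = Δx/Fx = (70261/28090) / (70261/5618) = 1/5
check: Δy/Fy = (42387/56180) / (42387/11236) = 1/5 ✓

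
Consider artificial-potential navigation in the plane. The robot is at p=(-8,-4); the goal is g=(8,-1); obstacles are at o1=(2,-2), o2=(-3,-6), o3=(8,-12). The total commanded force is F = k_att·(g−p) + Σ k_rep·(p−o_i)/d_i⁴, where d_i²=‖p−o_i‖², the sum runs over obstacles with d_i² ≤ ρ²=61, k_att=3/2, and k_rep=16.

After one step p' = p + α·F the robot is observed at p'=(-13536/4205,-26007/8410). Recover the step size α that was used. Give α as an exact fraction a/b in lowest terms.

F_att = 3/2·(g−p) = 3/2·(16,3) = (24.0000,4.5000)
o1: d²=104 > ρ²=61 → inactive
o2: d²=29 ≤ ρ²=61; F_rep = 16·(-5,2)/29² = (-0.0951,0.0380)
o3: d²=320 > ρ²=61 → inactive
F = F_att + ΣF_rep = (23.9049,4.5380)
Δp = p'−p = (4.7810,0.9076); α = Δx/Fx = (20104/4205) / (20104/841) = 1/5
check: Δy/Fy = (7633/8410) / (7633/1682) = 1/5 ✓

α = 1/5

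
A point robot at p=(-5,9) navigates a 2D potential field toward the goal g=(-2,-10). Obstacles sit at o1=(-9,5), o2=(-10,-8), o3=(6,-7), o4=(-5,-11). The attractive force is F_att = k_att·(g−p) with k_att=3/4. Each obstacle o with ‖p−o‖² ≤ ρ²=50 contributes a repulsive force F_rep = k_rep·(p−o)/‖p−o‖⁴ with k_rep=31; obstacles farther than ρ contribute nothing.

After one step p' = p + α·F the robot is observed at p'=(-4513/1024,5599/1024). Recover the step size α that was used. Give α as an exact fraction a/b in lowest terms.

F_att = 3/4·(g−p) = 3/4·(3,-19) = (2.2500,-14.2500)
o1: d²=32 ≤ ρ²=50; F_rep = 31·(4,4)/32² = (0.1211,0.1211)
o2: d²=314 > ρ²=50 → inactive
o3: d²=377 > ρ²=50 → inactive
o4: d²=400 > ρ²=50 → inactive
F = F_att + ΣF_rep = (2.3711,-14.1289)
Δp = p'−p = (0.5928,-3.5322); α = Δx/Fx = (607/1024) / (607/256) = 1/4
check: Δy/Fy = (-3617/1024) / (-3617/256) = 1/4 ✓

α = 1/4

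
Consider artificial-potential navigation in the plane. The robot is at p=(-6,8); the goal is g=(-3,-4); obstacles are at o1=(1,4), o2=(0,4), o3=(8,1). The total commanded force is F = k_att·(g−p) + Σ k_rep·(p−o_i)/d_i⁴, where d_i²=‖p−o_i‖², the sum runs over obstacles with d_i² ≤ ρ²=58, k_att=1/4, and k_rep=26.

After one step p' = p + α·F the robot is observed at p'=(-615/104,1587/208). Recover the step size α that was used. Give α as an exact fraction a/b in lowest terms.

F_att = 1/4·(g−p) = 1/4·(3,-12) = (0.7500,-3.0000)
o1: d²=65 > ρ²=58 → inactive
o2: d²=52 ≤ ρ²=58; F_rep = 26·(-6,4)/52² = (-0.0577,0.0385)
o3: d²=245 > ρ²=58 → inactive
F = F_att + ΣF_rep = (0.6923,-2.9615)
Δp = p'−p = (0.0865,-0.3702); α = Δx/Fx = (9/104) / (9/13) = 1/8
check: Δy/Fy = (-77/208) / (-77/26) = 1/8 ✓

α = 1/8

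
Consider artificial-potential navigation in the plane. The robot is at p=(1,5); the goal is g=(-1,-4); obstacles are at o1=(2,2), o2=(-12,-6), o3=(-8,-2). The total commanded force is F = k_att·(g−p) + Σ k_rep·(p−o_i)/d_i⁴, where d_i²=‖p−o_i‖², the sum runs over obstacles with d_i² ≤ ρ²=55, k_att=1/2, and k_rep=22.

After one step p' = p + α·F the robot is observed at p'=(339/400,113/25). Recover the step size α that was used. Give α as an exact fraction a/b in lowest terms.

α = 1/8

F_att = 1/2·(g−p) = 1/2·(-2,-9) = (-1.0000,-4.5000)
o1: d²=10 ≤ ρ²=55; F_rep = 22·(-1,3)/10² = (-0.2200,0.6600)
o2: d²=290 > ρ²=55 → inactive
o3: d²=130 > ρ²=55 → inactive
F = F_att + ΣF_rep = (-1.2200,-3.8400)
Δp = p'−p = (-0.1525,-0.4800); α = Δx/Fx = (-61/400) / (-61/50) = 1/8
check: Δy/Fy = (-12/25) / (-96/25) = 1/8 ✓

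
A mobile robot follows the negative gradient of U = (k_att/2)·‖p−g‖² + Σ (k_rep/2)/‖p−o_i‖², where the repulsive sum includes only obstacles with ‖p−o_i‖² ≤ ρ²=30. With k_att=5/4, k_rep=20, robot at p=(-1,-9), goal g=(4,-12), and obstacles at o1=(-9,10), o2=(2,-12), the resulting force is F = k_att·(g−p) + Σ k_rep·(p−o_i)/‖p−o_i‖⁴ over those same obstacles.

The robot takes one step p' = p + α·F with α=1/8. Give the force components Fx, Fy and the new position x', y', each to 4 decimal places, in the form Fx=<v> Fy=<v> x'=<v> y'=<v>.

F_att = 5/4·(g−p) = 5/4·(5,-3) = (6.2500,-3.7500)
o1: d²=425 > ρ²=30 → inactive
o2: d²=18 ≤ ρ²=30; F_rep = 20·(-3,3)/18² = (-0.1852,0.1852)
F = F_att + ΣF_rep = (6.0648,-3.5648)
p' = p + 1/8·F = (-0.2419,-9.4456)

Fx=6.0648 Fy=-3.5648 x'=-0.2419 y'=-9.4456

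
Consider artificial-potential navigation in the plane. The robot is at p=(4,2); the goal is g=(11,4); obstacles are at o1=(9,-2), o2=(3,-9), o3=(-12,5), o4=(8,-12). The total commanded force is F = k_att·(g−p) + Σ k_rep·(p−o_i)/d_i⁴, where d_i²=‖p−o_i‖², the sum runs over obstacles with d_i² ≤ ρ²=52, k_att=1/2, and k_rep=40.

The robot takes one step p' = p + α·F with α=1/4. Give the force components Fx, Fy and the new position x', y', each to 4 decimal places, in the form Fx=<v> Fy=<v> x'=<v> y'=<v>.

F_att = 1/2·(g−p) = 1/2·(7,2) = (3.5000,1.0000)
o1: d²=41 ≤ ρ²=52; F_rep = 40·(-5,4)/41² = (-0.1190,0.0952)
o2: d²=122 > ρ²=52 → inactive
o3: d²=265 > ρ²=52 → inactive
o4: d²=212 > ρ²=52 → inactive
F = F_att + ΣF_rep = (3.3810,1.0952)
p' = p + 1/4·F = (4.8453,2.2738)

Fx=3.3810 Fy=1.0952 x'=4.8453 y'=2.2738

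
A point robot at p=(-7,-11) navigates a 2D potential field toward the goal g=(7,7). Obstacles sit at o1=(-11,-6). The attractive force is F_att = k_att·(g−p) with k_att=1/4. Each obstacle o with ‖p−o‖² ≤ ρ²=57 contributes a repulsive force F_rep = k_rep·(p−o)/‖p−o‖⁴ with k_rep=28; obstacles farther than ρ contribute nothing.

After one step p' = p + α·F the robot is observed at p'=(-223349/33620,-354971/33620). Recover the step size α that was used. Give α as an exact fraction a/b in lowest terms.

F_att = 1/4·(g−p) = 1/4·(14,18) = (3.5000,4.5000)
o1: d²=41 ≤ ρ²=57; F_rep = 28·(4,-5)/41² = (0.0666,-0.0833)
F = F_att + ΣF_rep = (3.5666,4.4167)
Δp = p'−p = (0.3567,0.4417); α = Δx/Fx = (11991/33620) / (11991/3362) = 1/10
check: Δy/Fy = (14849/33620) / (14849/3362) = 1/10 ✓

α = 1/10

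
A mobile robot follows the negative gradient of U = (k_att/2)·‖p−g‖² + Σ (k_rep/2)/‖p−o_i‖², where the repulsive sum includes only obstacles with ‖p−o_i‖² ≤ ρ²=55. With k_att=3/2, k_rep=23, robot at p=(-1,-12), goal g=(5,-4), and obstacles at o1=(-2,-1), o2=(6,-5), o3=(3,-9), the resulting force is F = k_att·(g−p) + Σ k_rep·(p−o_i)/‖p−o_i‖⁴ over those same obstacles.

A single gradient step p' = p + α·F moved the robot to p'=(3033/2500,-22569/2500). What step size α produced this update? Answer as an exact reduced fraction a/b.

F_att = 3/2·(g−p) = 3/2·(6,8) = (9.0000,12.0000)
o1: d²=122 > ρ²=55 → inactive
o2: d²=98 > ρ²=55 → inactive
o3: d²=25 ≤ ρ²=55; F_rep = 23·(-4,-3)/25² = (-0.1472,-0.1104)
F = F_att + ΣF_rep = (8.8528,11.8896)
Δp = p'−p = (2.2132,2.9724); α = Δx/Fx = (5533/2500) / (5533/625) = 1/4
check: Δy/Fy = (7431/2500) / (7431/625) = 1/4 ✓

α = 1/4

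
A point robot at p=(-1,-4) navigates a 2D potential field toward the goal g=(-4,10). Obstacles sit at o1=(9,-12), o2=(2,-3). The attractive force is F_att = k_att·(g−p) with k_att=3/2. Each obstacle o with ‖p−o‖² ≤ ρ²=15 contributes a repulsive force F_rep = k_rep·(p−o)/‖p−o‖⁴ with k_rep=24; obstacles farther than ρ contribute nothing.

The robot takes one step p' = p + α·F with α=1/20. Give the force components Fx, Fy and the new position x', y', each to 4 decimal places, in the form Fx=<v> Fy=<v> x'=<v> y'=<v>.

Fx=-5.2200 Fy=20.7600 x'=-1.2610 y'=-2.9620

F_att = 3/2·(g−p) = 3/2·(-3,14) = (-4.5000,21.0000)
o1: d²=164 > ρ²=15 → inactive
o2: d²=10 ≤ ρ²=15; F_rep = 24·(-3,-1)/10² = (-0.7200,-0.2400)
F = F_att + ΣF_rep = (-5.2200,20.7600)
p' = p + 1/20·F = (-1.2610,-2.9620)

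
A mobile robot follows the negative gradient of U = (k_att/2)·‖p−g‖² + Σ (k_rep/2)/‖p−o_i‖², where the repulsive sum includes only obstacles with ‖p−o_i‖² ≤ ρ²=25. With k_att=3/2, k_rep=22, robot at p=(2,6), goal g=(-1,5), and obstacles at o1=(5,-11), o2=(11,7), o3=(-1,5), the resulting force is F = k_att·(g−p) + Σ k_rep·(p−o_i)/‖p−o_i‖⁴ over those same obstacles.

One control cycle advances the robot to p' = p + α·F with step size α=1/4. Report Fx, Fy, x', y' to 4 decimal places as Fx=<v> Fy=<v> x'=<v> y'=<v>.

Fx=-3.8400 Fy=-1.2800 x'=1.0400 y'=5.6800

F_att = 3/2·(g−p) = 3/2·(-3,-1) = (-4.5000,-1.5000)
o1: d²=298 > ρ²=25 → inactive
o2: d²=82 > ρ²=25 → inactive
o3: d²=10 ≤ ρ²=25; F_rep = 22·(3,1)/10² = (0.6600,0.2200)
F = F_att + ΣF_rep = (-3.8400,-1.2800)
p' = p + 1/4·F = (1.0400,5.6800)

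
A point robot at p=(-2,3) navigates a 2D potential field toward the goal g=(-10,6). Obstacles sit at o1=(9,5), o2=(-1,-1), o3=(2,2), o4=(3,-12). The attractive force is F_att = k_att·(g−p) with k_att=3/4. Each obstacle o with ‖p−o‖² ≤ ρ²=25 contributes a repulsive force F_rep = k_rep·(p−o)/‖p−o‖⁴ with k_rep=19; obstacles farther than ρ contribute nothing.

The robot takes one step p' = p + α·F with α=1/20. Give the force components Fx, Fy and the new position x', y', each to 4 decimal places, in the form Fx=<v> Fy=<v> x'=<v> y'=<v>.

Fx=-6.3287 Fy=2.5787 x'=-2.3164 y'=3.1289

F_att = 3/4·(g−p) = 3/4·(-8,3) = (-6.0000,2.2500)
o1: d²=125 > ρ²=25 → inactive
o2: d²=17 ≤ ρ²=25; F_rep = 19·(-1,4)/17² = (-0.0657,0.2630)
o3: d²=17 ≤ ρ²=25; F_rep = 19·(-4,1)/17² = (-0.2630,0.0657)
o4: d²=250 > ρ²=25 → inactive
F = F_att + ΣF_rep = (-6.3287,2.5787)
p' = p + 1/20·F = (-2.3164,3.1289)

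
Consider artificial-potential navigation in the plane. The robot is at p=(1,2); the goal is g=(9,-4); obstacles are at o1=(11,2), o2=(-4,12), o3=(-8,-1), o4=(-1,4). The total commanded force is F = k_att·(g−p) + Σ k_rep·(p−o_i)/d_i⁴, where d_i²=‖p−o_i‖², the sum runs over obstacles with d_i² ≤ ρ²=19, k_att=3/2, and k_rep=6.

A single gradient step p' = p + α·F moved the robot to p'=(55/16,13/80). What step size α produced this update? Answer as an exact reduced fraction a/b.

α = 1/5

F_att = 3/2·(g−p) = 3/2·(8,-6) = (12.0000,-9.0000)
o1: d²=100 > ρ²=19 → inactive
o2: d²=125 > ρ²=19 → inactive
o3: d²=90 > ρ²=19 → inactive
o4: d²=8 ≤ ρ²=19; F_rep = 6·(2,-2)/8² = (0.1875,-0.1875)
F = F_att + ΣF_rep = (12.1875,-9.1875)
Δp = p'−p = (2.4375,-1.8375); α = Δx/Fx = (39/16) / (195/16) = 1/5
check: Δy/Fy = (-147/80) / (-147/16) = 1/5 ✓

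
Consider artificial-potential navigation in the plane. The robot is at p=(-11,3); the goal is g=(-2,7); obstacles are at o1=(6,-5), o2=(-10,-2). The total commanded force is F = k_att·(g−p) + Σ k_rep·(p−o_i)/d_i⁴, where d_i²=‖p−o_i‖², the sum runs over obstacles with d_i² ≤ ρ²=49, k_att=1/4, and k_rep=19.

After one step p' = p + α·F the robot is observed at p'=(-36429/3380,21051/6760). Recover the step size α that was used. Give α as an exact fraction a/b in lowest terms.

F_att = 1/4·(g−p) = 1/4·(9,4) = (2.2500,1.0000)
o1: d²=353 > ρ²=49 → inactive
o2: d²=26 ≤ ρ²=49; F_rep = 19·(-1,5)/26² = (-0.0281,0.1405)
F = F_att + ΣF_rep = (2.2219,1.1405)
Δp = p'−p = (0.2222,0.1141); α = Δx/Fx = (751/3380) / (751/338) = 1/10
check: Δy/Fy = (771/6760) / (771/676) = 1/10 ✓

α = 1/10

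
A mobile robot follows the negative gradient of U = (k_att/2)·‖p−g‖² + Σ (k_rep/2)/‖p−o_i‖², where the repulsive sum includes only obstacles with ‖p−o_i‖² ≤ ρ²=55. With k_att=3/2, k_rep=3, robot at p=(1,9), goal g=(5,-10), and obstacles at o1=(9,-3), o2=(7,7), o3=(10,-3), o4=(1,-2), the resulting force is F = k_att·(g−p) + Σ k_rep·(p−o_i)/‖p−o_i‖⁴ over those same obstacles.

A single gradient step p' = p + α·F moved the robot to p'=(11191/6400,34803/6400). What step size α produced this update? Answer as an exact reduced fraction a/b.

F_att = 3/2·(g−p) = 3/2·(4,-19) = (6.0000,-28.5000)
o1: d²=208 > ρ²=55 → inactive
o2: d²=40 ≤ ρ²=55; F_rep = 3·(-6,2)/40² = (-0.0112,0.0037)
o3: d²=225 > ρ²=55 → inactive
o4: d²=121 > ρ²=55 → inactive
F = F_att + ΣF_rep = (5.9887,-28.4962)
Δp = p'−p = (0.7486,-3.5620); α = Δx/Fx = (4791/6400) / (4791/800) = 1/8
check: Δy/Fy = (-22797/6400) / (-22797/800) = 1/8 ✓

α = 1/8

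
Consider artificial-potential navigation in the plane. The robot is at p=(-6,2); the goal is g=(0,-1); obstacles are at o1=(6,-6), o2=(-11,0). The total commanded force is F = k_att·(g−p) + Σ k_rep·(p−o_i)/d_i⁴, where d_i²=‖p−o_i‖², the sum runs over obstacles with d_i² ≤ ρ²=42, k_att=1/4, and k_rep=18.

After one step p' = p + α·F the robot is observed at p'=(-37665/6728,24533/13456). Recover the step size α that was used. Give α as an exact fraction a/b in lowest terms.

α = 1/4

F_att = 1/4·(g−p) = 1/4·(6,-3) = (1.5000,-0.7500)
o1: d²=208 > ρ²=42 → inactive
o2: d²=29 ≤ ρ²=42; F_rep = 18·(5,2)/29² = (0.1070,0.0428)
F = F_att + ΣF_rep = (1.6070,-0.7072)
Δp = p'−p = (0.4018,-0.1768); α = Δx/Fx = (2703/6728) / (2703/1682) = 1/4
check: Δy/Fy = (-2379/13456) / (-2379/3364) = 1/4 ✓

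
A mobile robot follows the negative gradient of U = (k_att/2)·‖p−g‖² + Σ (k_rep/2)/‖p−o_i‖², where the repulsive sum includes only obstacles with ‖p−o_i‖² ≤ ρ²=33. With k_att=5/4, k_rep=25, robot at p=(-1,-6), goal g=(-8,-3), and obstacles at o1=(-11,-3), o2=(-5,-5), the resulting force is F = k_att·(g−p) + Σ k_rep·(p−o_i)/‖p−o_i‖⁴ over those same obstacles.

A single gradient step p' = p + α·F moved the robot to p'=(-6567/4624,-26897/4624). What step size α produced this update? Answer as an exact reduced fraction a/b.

α = 1/20

F_att = 5/4·(g−p) = 5/4·(-7,3) = (-8.7500,3.7500)
o1: d²=109 > ρ²=33 → inactive
o2: d²=17 ≤ ρ²=33; F_rep = 25·(4,-1)/17² = (0.3460,-0.0865)
F = F_att + ΣF_rep = (-8.4040,3.6635)
Δp = p'−p = (-0.4202,0.1832); α = Δx/Fx = (-1943/4624) / (-9715/1156) = 1/20
check: Δy/Fy = (847/4624) / (4235/1156) = 1/20 ✓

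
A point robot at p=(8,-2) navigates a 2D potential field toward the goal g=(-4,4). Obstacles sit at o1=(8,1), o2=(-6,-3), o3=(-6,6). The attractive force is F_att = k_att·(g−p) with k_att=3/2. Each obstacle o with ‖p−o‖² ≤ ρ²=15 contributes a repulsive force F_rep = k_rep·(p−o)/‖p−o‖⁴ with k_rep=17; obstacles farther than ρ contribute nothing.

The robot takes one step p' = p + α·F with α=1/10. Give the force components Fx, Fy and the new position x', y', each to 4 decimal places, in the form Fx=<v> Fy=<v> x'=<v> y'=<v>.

Fx=-18.0000 Fy=8.3704 x'=6.2000 y'=-1.1630

F_att = 3/2·(g−p) = 3/2·(-12,6) = (-18.0000,9.0000)
o1: d²=9 ≤ ρ²=15; F_rep = 17·(0,-3)/9² = (0.0000,-0.6296)
o2: d²=197 > ρ²=15 → inactive
o3: d²=260 > ρ²=15 → inactive
F = F_att + ΣF_rep = (-18.0000,8.3704)
p' = p + 1/10·F = (6.2000,-1.1630)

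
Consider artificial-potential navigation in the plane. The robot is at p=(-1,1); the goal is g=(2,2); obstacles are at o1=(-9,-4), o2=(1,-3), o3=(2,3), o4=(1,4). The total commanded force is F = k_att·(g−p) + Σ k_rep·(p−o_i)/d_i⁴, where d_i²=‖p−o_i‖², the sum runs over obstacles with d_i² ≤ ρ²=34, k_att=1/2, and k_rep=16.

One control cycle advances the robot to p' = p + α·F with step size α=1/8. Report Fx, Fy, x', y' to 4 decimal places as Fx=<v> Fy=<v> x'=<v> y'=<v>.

Fx=0.9466 Fy=0.1866 x'=-0.8817 y'=1.0233

F_att = 1/2·(g−p) = 1/2·(3,1) = (1.5000,0.5000)
o1: d²=89 > ρ²=34 → inactive
o2: d²=20 ≤ ρ²=34; F_rep = 16·(-2,4)/20² = (-0.0800,0.1600)
o3: d²=13 ≤ ρ²=34; F_rep = 16·(-3,-2)/13² = (-0.2840,-0.1893)
o4: d²=13 ≤ ρ²=34; F_rep = 16·(-2,-3)/13² = (-0.1893,-0.2840)
F = F_att + ΣF_rep = (0.9466,0.1866)
p' = p + 1/8·F = (-0.8817,1.0233)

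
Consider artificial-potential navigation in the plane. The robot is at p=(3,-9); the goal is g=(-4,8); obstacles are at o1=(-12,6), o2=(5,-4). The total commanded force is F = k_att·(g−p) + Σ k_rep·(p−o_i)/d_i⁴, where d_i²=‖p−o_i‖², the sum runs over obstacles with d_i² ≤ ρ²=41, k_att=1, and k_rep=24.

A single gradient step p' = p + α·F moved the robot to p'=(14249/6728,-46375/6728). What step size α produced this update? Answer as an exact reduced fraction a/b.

F_att = 1·(g−p) = 1·(-7,17) = (-7.0000,17.0000)
o1: d²=450 > ρ²=41 → inactive
o2: d²=29 ≤ ρ²=41; F_rep = 24·(-2,-5)/29² = (-0.0571,-0.1427)
F = F_att + ΣF_rep = (-7.0571,16.8573)
Δp = p'−p = (-0.8821,2.1072); α = Δx/Fx = (-5935/6728) / (-5935/841) = 1/8
check: Δy/Fy = (14177/6728) / (14177/841) = 1/8 ✓

α = 1/8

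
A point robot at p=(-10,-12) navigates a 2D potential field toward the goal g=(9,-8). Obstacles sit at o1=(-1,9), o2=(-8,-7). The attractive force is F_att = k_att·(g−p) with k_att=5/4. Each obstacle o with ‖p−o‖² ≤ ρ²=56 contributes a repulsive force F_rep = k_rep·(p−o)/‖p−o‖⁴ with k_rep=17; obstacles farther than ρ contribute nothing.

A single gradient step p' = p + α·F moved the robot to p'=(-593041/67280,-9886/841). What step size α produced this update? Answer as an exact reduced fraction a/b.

α = 1/20

F_att = 5/4·(g−p) = 5/4·(19,4) = (23.7500,5.0000)
o1: d²=522 > ρ²=56 → inactive
o2: d²=29 ≤ ρ²=56; F_rep = 17·(-2,-5)/29² = (-0.0404,-0.1011)
F = F_att + ΣF_rep = (23.7096,4.8989)
Δp = p'−p = (1.1855,0.2449); α = Δx/Fx = (79759/67280) / (79759/3364) = 1/20
check: Δy/Fy = (206/841) / (4120/841) = 1/20 ✓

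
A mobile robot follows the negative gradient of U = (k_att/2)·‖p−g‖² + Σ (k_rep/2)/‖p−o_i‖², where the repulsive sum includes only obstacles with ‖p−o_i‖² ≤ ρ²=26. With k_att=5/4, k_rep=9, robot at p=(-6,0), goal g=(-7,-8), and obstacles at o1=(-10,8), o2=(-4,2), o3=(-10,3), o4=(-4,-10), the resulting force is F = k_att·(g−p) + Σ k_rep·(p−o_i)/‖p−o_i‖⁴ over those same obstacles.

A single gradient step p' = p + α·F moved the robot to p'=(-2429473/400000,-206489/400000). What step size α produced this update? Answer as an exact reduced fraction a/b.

F_att = 5/4·(g−p) = 5/4·(-1,-8) = (-1.2500,-10.0000)
o1: d²=80 > ρ²=26 → inactive
o2: d²=8 ≤ ρ²=26; F_rep = 9·(-2,-2)/8² = (-0.2812,-0.2812)
o3: d²=25 ≤ ρ²=26; F_rep = 9·(4,-3)/25² = (0.0576,-0.0432)
o4: d²=104 > ρ²=26 → inactive
F = F_att + ΣF_rep = (-1.4736,-10.3245)
Δp = p'−p = (-0.0737,-0.5162); α = Δx/Fx = (-29473/400000) / (-29473/20000) = 1/20
check: Δy/Fy = (-206489/400000) / (-206489/20000) = 1/20 ✓

α = 1/20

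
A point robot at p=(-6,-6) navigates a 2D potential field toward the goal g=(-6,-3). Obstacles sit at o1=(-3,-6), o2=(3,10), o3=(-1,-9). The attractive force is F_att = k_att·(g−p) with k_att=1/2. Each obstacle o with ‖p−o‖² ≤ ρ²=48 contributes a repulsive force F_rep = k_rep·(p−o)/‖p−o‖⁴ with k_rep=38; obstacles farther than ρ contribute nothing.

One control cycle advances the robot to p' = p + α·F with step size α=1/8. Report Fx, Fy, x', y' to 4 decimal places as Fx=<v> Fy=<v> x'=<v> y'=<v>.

F_att = 1/2·(g−p) = 1/2·(0,3) = (0.0000,1.5000)
o1: d²=9 ≤ ρ²=48; F_rep = 38·(-3,0)/9² = (-1.4074,0.0000)
o2: d²=337 > ρ²=48 → inactive
o3: d²=34 ≤ ρ²=48; F_rep = 38·(-5,3)/34² = (-0.1644,0.0986)
F = F_att + ΣF_rep = (-1.5718,1.5986)
p' = p + 1/8·F = (-6.1965,-5.8002)

Fx=-1.5718 Fy=1.5986 x'=-6.1965 y'=-5.8002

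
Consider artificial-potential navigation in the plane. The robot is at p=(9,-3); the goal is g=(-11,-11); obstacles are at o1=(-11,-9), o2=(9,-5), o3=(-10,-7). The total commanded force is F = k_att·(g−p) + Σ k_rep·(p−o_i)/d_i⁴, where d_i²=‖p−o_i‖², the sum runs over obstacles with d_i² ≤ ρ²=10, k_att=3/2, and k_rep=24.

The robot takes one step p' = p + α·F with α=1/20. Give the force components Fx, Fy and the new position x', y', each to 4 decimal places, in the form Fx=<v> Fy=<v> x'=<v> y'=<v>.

F_att = 3/2·(g−p) = 3/2·(-20,-8) = (-30.0000,-12.0000)
o1: d²=436 > ρ²=10 → inactive
o2: d²=4 ≤ ρ²=10; F_rep = 24·(0,2)/4² = (0.0000,3.0000)
o3: d²=377 > ρ²=10 → inactive
F = F_att + ΣF_rep = (-30.0000,-9.0000)
p' = p + 1/20·F = (7.5000,-3.4500)

Fx=-30.0000 Fy=-9.0000 x'=7.5000 y'=-3.4500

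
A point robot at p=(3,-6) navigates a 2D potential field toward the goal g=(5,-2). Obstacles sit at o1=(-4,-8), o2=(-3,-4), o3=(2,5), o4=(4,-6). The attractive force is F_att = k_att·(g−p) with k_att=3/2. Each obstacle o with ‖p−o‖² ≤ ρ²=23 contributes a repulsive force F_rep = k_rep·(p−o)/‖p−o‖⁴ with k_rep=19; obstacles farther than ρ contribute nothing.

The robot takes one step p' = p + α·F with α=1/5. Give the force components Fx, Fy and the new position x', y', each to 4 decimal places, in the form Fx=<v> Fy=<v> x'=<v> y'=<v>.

F_att = 3/2·(g−p) = 3/2·(2,4) = (3.0000,6.0000)
o1: d²=53 > ρ²=23 → inactive
o2: d²=40 > ρ²=23 → inactive
o3: d²=122 > ρ²=23 → inactive
o4: d²=1 ≤ ρ²=23; F_rep = 19·(-1,0)/1² = (-19.0000,0.0000)
F = F_att + ΣF_rep = (-16.0000,6.0000)
p' = p + 1/5·F = (-0.2000,-4.8000)

Fx=-16.0000 Fy=6.0000 x'=-0.2000 y'=-4.8000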